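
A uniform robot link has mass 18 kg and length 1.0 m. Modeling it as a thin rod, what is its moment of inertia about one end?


I = (1/3) * m * L^2
= (1/3) * 18 * 1.0^2
= 0.333333 * 18 * 1.0
= 6.0 kg*m^2


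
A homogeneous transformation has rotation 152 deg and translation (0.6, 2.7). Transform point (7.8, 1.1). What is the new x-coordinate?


x' = cos(theta)*px - sin(theta)*py + tx
= -0.8829*7.8 - 0.4695*1.1 + 0.6
= -6.8034


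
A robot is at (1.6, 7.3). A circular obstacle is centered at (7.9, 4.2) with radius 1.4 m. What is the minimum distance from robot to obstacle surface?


center_dist = sqrt((1.6-7.9)^2 + (7.3-4.2)^2)
= sqrt(39.69 + 9.61)
= 7.0214
min_dist = center_dist - radius = 7.0214 - 1.4 = 5.6214 m


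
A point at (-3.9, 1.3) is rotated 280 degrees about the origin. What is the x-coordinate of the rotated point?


x' = x*cos(theta) - y*sin(theta)
cos(280 deg) = 0.1736, sin(280 deg) = -0.9848
x' = -3.9 * 0.1736 - 1.3 * -0.9848
= -0.6772 - -1.2803
= 0.603


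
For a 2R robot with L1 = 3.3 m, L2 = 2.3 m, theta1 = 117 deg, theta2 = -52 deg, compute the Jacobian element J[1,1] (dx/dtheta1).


J[1,1] = -L1*sin(t1) - L2*sin(t1+t2)
= -3.3*sin(117) - 2.3*sin(65)
= -5.0248


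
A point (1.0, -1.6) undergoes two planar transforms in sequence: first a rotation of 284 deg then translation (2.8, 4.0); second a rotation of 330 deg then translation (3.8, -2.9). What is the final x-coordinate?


After transform 1:
x1 = cos(284)*1.0 - sin(284)*-1.6 + 2.8 = 1.4894
y1 = sin(284)*1.0 + cos(284)*-1.6 + 4.0 = 2.6426
After transform 2:
x2 = cos(330)*1.4894 - sin(330)*2.6426 + 3.8
= 6.4112


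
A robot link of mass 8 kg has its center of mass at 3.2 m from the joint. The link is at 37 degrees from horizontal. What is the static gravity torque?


tau = m*g*L*cos(angle)
= 8 * 9.81 * 3.2 * cos(37 deg)
= 8 * 9.81 * 3.2 * 0.7986
= 200.5661 Nm


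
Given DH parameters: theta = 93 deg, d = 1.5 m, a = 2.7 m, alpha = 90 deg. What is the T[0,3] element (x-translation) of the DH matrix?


T[0,3] = a * cos(theta)
= 2.7 * cos(93 deg)
= 2.7 * -0.0523
= -0.1413


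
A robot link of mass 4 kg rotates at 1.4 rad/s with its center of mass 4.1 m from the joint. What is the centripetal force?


F = m * omega^2 * r
= 4 * 1.4^2 * 4.1
= 4 * 1.96 * 4.1
= 32.144 N


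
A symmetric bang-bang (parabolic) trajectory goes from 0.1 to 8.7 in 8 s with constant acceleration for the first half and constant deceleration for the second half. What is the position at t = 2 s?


Symmetric rest-to-rest: each phase covers (pf-p0)/2 in time T/2. 0.5*a*(T/2)^2 = (pf-p0)/2 => a = 4*(pf-p0)/T^2
a = 4*(8.7-0.1)/8^2 = 0.5375
t = 2 is in the acceleration phase (t <= T/2).
p = p0 + 0.5*a*t^2 = 0.1 + 0.5*0.5375*2^2
= 1.175


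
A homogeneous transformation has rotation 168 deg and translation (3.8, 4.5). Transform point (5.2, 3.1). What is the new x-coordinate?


x' = cos(theta)*px - sin(theta)*py + tx
= -0.9781*5.2 - 0.2079*3.1 + 3.8
= -1.9309


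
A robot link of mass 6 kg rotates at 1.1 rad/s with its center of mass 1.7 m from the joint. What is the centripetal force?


F = m * omega^2 * r
= 6 * 1.1^2 * 1.7
= 6 * 1.21 * 1.7
= 12.342 N


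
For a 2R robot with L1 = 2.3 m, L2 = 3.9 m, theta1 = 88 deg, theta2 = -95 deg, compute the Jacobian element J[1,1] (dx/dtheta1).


J[1,1] = -L1*sin(t1) - L2*sin(t1+t2)
= -2.3*sin(88) - 3.9*sin(-7)
= -1.8233


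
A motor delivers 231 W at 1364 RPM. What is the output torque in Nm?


omega = 1364 * 2*pi/60 = 142.8377 rad/s
tau = P / omega = 231 / 142.8377
= 1.6172 Nm


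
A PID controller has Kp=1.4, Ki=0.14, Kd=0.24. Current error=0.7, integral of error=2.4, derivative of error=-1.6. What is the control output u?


u = Kp*e + Ki*int(e) + Kd*de/dt
= 1.4*0.7 + 0.14*2.4 + 0.24*(-1.6)
= 0.98 + 0.336 + -0.384
= 0.932


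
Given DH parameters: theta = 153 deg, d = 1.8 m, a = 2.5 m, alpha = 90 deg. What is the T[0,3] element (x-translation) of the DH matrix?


T[0,3] = a * cos(theta)
= 2.5 * cos(153 deg)
= 2.5 * -0.891
= -2.2275


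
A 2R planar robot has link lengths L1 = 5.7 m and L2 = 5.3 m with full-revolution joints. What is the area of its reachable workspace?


r_max = L1 + L2 = 11.0 m
r_min = |L1 - L2| = 0.4 m
Area = pi*(r_max^2 - r_min^2)
= pi*(121.0 - 0.16)
= pi * 120.84
= 379.6301 m^2


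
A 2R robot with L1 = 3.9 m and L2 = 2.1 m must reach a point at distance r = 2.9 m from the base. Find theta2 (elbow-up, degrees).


cos(theta2) = (r^2 - L1^2 - L2^2) / (2*L1*L2)
cos(theta2) = (8.41 - 15.21 - 4.41) / 16.38
cos(theta2) = -0.684371
theta2 = 133.1862 degrees


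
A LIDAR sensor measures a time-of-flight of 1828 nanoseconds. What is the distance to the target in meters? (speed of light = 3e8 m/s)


tof = 1828 ns = 1.828e-06 s
dist = c * tof / 2
= 3e8 * 1.828e-06 / 2
= 274.2 m


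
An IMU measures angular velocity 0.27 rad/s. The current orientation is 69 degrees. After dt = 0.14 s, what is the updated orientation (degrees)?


delta_theta = w * dt = 0.27 * 0.14 = 0.0378 rad
= 2.1658 deg
theta_new = 69 + 2.1658 = 71.1658 deg


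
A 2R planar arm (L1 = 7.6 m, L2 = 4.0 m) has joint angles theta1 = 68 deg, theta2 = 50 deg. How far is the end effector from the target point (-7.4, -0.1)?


End effector via forward kinematics:
x = L1*cos(t1) + L2*cos(t1+t2) = 0.9691
y = L1*sin(t1) + L2*sin(t1+t2) = 10.5784
Distance to target:
d = sqrt((-7.4 - 0.9691)^2 + (-0.1 - 10.5784)^2)
= sqrt(70.0422 + 114.028)
= 13.5672 m


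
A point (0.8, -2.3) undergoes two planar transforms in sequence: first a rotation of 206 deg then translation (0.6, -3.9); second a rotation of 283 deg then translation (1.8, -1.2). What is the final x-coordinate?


After transform 1:
x1 = cos(206)*0.8 - sin(206)*-2.3 + 0.6 = -1.1273
y1 = sin(206)*0.8 + cos(206)*-2.3 + -3.9 = -2.1835
After transform 2:
x2 = cos(283)*-1.1273 - sin(283)*-2.1835 + 1.8
= -0.5811


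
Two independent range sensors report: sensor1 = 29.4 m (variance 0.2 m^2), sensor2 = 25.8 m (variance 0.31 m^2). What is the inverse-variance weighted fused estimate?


w1 = (1/var1) / (1/var1 + 1/var2)
   = 5.0 / (5.0 + 3.2258) = 0.6078
w2 = 1 - w1 = 0.3922
fused = w1*s1 + w2*s2 = 17.8706 + 10.1176
= 27.9882 m


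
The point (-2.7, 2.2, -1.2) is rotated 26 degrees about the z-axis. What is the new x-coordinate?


Rotation about z-axis: x' = x*cos(theta) - y*sin(theta)
= -2.7 * 0.8988 - 2.2 * 0.4384
= -3.3912


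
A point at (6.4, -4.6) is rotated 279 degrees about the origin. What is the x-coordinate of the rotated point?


x' = x*cos(theta) - y*sin(theta)
cos(279 deg) = 0.1564, sin(279 deg) = -0.9877
x' = 6.4 * 0.1564 - -4.6 * -0.9877
= 1.0012 - 4.5434
= -3.5422


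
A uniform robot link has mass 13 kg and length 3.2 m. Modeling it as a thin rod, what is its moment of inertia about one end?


I = (1/3) * m * L^2
= (1/3) * 13 * 3.2^2
= 0.333333 * 13 * 10.24
= 44.3733 kg*m^2


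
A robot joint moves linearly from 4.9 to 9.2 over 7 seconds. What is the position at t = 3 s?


s = t/T = 3/7 = 0.4286
p(t) = p0 + (pf-p0)*s
= 4.9 + (9.2 - 4.9) * 0.4286
= 6.7429


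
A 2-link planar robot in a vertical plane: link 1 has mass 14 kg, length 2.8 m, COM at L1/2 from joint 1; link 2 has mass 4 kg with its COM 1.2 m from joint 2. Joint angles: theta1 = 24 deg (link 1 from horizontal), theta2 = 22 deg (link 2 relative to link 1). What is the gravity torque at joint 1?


Horizontal distance from joint 1 to link-1 COM:
  x_c1 = (L1/2)*cos(t1) = 1.4 * 0.9135 = 1.279 m
Horizontal distance from joint 1 to link-2 COM:
  x_c2 = L1*cos(t1) + Lc2*cos(t1+t2)
       = 2.8*0.9135 + 1.2*0.6947 = 3.3915 m
tau1 = m1*g*x_c1 + m2*g*x_c2
     = 14*9.81*1.279 + 4*9.81*3.3915
     = 175.6529 + 133.0831
     = 308.736 Nm


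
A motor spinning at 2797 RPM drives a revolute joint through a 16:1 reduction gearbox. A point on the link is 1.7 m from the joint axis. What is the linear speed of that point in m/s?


omega_motor = 2797 * 2*pi/60 = 292.9012 rad/s
omega_joint = omega_motor / 16 = 18.3063 rad/s
v = omega_joint * r = 18.3063 * 1.7
= 31.1207 m/s


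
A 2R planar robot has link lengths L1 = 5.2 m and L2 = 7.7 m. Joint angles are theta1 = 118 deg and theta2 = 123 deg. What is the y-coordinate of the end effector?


Convert angles to radians: theta1 = 2.0595, theta2 = 2.1468
y = L1*sin(theta1) + L2*sin(theta1+theta2)
y = 4.5913 + -6.7346
y = -2.1432


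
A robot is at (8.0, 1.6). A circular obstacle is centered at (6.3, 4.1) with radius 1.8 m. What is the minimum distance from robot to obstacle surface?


center_dist = sqrt((8.0-6.3)^2 + (1.6-4.1)^2)
= sqrt(2.89 + 6.25)
= 3.0232
min_dist = center_dist - radius = 3.0232 - 1.8 = 1.2232 m


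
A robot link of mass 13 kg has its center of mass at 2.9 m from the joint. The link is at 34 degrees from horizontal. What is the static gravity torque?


tau = m*g*L*cos(angle)
= 13 * 9.81 * 2.9 * cos(34 deg)
= 13 * 9.81 * 2.9 * 0.829
= 306.6088 Nm


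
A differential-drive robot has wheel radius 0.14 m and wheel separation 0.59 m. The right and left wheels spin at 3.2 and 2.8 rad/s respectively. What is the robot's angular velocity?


vR = r*wR = 0.14*3.2 = 0.448 m/s
vL = r*wL = 0.14*2.8 = 0.392 m/s
v = (vR+vL)/2 = 0.42 m/s
omega = (vR-vL)/L = 0.0949 rad/s
angular velocity = 0.0949 rad/s


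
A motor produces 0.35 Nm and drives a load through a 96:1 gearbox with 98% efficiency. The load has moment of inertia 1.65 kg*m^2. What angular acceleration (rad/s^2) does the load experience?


tau_out = tau_motor * N * eta
= 0.35 * 96 * 0.98 = 32.928 Nm
alpha = tau_out / I = 32.928 / 1.65
= 19.9564 rad/s^2


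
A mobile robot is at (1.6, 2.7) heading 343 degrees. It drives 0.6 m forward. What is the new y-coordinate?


y_new = y0 + d*sin(theta)
= 2.7 + 0.6*sin(343)
= 2.7 + -0.1754
= 2.5246


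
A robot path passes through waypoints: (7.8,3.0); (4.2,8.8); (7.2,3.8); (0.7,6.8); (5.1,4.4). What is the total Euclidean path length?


Segment lengths:
  seg1 = sqrt((-3.6)^2 + (5.8)^2) = 6.8264
  seg2 = sqrt((3.0)^2 + (-5.0)^2) = 5.831
  seg3 = sqrt((-6.5)^2 + (3.0)^2) = 7.1589
  seg4 = sqrt((4.4)^2 + (-2.4)^2) = 5.012
Total = 24.8283


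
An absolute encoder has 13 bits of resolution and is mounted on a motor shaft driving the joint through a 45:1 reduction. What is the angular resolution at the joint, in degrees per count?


counts = 2^13 = 8192
effective counts at joint = 8192 * 45 = 368640
resolution = 360 / 368640
= 9.7656e-04 deg/count


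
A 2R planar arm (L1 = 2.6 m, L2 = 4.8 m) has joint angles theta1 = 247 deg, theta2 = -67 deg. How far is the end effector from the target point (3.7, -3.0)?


End effector via forward kinematics:
x = L1*cos(t1) + L2*cos(t1+t2) = -5.8159
y = L1*sin(t1) + L2*sin(t1+t2) = -2.3933
Distance to target:
d = sqrt((3.7 - -5.8159)^2 + (-3.0 - -2.3933)^2)
= sqrt(90.5524 + 0.3681)
= 9.5352 m


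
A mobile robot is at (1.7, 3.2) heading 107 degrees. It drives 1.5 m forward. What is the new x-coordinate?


x_new = x0 + d*cos(theta)
= 1.7 + 1.5*cos(107)
= 1.7 + -0.4386
= 1.2614


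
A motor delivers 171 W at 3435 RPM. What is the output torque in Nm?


omega = 3435 * 2*pi/60 = 359.7124 rad/s
tau = P / omega = 171 / 359.7124
= 0.4754 Nm


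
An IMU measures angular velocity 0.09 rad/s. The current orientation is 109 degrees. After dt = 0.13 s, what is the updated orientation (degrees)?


delta_theta = w * dt = 0.09 * 0.13 = 0.0117 rad
= 0.6704 deg
theta_new = 109 + 0.6704 = 109.6704 deg


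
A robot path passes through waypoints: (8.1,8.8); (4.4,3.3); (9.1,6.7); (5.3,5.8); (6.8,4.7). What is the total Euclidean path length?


Segment lengths:
  seg1 = sqrt((-3.7)^2 + (-5.5)^2) = 6.6287
  seg2 = sqrt((4.7)^2 + (3.4)^2) = 5.8009
  seg3 = sqrt((-3.8)^2 + (-0.9)^2) = 3.9051
  seg4 = sqrt((1.5)^2 + (-1.1)^2) = 1.8601
Total = 18.1948


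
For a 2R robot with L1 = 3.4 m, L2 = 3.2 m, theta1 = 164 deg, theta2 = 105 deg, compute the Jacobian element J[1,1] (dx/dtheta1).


J[1,1] = -L1*sin(t1) - L2*sin(t1+t2)
= -3.4*sin(164) - 3.2*sin(269)
= 2.2623


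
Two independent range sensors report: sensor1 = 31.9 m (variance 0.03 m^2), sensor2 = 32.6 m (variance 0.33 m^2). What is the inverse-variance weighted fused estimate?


w1 = (1/var1) / (1/var1 + 1/var2)
   = 33.3333 / (33.3333 + 3.0303) = 0.9167
w2 = 1 - w1 = 0.0833
fused = w1*s1 + w2*s2 = 29.2417 + 2.7167
= 31.9583 m


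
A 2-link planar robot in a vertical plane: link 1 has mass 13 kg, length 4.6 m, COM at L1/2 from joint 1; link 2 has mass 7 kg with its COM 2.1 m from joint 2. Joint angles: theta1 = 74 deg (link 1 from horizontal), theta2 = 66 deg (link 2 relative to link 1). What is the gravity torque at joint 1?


Horizontal distance from joint 1 to link-1 COM:
  x_c1 = (L1/2)*cos(t1) = 2.3 * 0.2756 = 0.634 m
Horizontal distance from joint 1 to link-2 COM:
  x_c2 = L1*cos(t1) + Lc2*cos(t1+t2)
       = 4.6*0.2756 + 2.1*-0.766 = -0.3408 m
tau1 = m1*g*x_c1 + m2*g*x_c2
     = 13*9.81*0.634 + 7*9.81*-0.3408
     = 80.8497 + -23.4001
     = 57.4496 Nm


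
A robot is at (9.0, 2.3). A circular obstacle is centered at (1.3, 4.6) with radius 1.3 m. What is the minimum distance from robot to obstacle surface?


center_dist = sqrt((9.0-1.3)^2 + (2.3-4.6)^2)
= sqrt(59.29 + 5.29)
= 8.0362
min_dist = center_dist - radius = 8.0362 - 1.3 = 6.7362 m


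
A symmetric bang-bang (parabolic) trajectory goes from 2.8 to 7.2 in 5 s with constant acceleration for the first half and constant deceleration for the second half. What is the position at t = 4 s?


Symmetric rest-to-rest: each phase covers (pf-p0)/2 in time T/2. 0.5*a*(T/2)^2 = (pf-p0)/2 => a = 4*(pf-p0)/T^2
a = 4*(7.2-2.8)/5^2 = 0.704
t = 4 is in the deceleration phase (t > T/2).
p = pf - 0.5*a*(T-t)^2 = 7.2 - 0.5*0.704*1^2
= 6.848


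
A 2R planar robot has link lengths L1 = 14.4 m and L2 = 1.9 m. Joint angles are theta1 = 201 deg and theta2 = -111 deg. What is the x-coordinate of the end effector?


Convert angles to radians: theta1 = 3.5081, theta2 = -1.9373
x = L1*cos(theta1) + L2*cos(theta1+theta2)
x = -13.4436 + -0.0
x = -13.4436


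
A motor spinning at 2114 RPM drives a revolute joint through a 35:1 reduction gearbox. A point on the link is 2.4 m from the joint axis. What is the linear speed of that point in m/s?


omega_motor = 2114 * 2*pi/60 = 221.3776 rad/s
omega_joint = omega_motor / 35 = 6.3251 rad/s
v = omega_joint * r = 6.3251 * 2.4
= 15.1802 m/s


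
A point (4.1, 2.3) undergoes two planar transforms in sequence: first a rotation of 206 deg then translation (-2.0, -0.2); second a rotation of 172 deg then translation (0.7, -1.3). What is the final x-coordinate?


After transform 1:
x1 = cos(206)*4.1 - sin(206)*2.3 + -2.0 = -4.6768
y1 = sin(206)*4.1 + cos(206)*2.3 + -0.2 = -4.0645
After transform 2:
x2 = cos(172)*-4.6768 - sin(172)*-4.0645 + 0.7
= 5.897


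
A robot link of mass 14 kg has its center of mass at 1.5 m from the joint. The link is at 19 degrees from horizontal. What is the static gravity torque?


tau = m*g*L*cos(angle)
= 14 * 9.81 * 1.5 * cos(19 deg)
= 14 * 9.81 * 1.5 * 0.9455
= 194.7863 Nm


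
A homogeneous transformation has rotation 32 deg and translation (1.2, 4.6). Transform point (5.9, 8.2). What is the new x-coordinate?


x' = cos(theta)*px - sin(theta)*py + tx
= 0.848*5.9 - 0.5299*8.2 + 1.2
= 1.8581


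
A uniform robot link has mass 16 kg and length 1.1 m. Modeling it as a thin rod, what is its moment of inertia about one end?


I = (1/3) * m * L^2
= (1/3) * 16 * 1.1^2
= 0.333333 * 16 * 1.21
= 6.4533 kg*m^2


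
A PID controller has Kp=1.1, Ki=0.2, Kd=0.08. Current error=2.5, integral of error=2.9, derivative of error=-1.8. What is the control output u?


u = Kp*e + Ki*int(e) + Kd*de/dt
= 1.1*2.5 + 0.2*2.9 + 0.08*(-1.8)
= 2.75 + 0.58 + -0.144
= 3.186


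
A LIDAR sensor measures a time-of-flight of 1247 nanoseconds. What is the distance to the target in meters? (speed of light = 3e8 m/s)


tof = 1247 ns = 1.247e-06 s
dist = c * tof / 2
= 3e8 * 1.247e-06 / 2
= 187.05 m


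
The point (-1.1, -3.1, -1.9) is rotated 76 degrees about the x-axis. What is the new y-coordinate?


Rotation about x-axis: y' = y*cos(theta) - z*sin(theta)
= -3.1 * 0.2419 - -1.9 * 0.9703
= 1.0936


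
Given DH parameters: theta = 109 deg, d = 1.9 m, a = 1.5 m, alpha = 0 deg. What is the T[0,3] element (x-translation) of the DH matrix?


T[0,3] = a * cos(theta)
= 1.5 * cos(109 deg)
= 1.5 * -0.3256
= -0.4884


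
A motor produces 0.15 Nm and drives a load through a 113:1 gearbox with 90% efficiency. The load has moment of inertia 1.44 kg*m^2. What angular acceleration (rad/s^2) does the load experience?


tau_out = tau_motor * N * eta
= 0.15 * 113 * 0.9 = 15.255 Nm
alpha = tau_out / I = 15.255 / 1.44
= 10.5938 rad/s^2


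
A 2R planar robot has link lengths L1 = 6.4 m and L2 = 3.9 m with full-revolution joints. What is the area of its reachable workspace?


r_max = L1 + L2 = 10.3 m
r_min = |L1 - L2| = 2.5 m
Area = pi*(r_max^2 - r_min^2)
= pi*(106.09 - 6.25)
= pi * 99.84
= 313.6566 m^2


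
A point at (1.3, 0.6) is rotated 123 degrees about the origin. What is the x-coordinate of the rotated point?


x' = x*cos(theta) - y*sin(theta)
cos(123 deg) = -0.5446, sin(123 deg) = 0.8387
x' = 1.3 * -0.5446 - 0.6 * 0.8387
= -0.708 - 0.5032
= -1.2112


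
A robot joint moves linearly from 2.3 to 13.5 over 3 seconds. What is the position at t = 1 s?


s = t/T = 1/3 = 0.3333
p(t) = p0 + (pf-p0)*s
= 2.3 + (13.5 - 2.3) * 0.3333
= 6.0333


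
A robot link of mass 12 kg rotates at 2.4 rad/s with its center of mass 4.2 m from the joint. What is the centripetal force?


F = m * omega^2 * r
= 12 * 2.4^2 * 4.2
= 12 * 5.76 * 4.2
= 290.304 N


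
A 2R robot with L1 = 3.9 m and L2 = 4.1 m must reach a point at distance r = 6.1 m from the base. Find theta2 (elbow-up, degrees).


cos(theta2) = (r^2 - L1^2 - L2^2) / (2*L1*L2)
cos(theta2) = (37.21 - 15.21 - 16.81) / 31.98
cos(theta2) = 0.162289
theta2 = 80.6602 degrees


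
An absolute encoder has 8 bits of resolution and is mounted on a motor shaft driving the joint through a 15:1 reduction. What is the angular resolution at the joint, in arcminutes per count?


counts = 2^8 = 256
effective counts at joint = 256 * 15 = 3840
resolution = 360*60 / 3840
= 5.625 arcmin/count


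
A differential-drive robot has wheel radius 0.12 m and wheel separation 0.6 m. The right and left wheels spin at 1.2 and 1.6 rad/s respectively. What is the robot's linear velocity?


vR = r*wR = 0.12*1.2 = 0.144 m/s
vL = r*wL = 0.12*1.6 = 0.192 m/s
v = (vR+vL)/2 = 0.168 m/s
omega = (vR-vL)/L = -0.08 rad/s
linear velocity = 0.168 m/s


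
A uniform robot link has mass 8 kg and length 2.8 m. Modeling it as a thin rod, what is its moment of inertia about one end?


I = (1/3) * m * L^2
= (1/3) * 8 * 2.8^2
= 0.333333 * 8 * 7.84
= 20.9067 kg*m^2


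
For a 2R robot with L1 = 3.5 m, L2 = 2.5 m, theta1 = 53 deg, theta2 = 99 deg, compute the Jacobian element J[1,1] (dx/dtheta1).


J[1,1] = -L1*sin(t1) - L2*sin(t1+t2)
= -3.5*sin(53) - 2.5*sin(152)
= -3.9689


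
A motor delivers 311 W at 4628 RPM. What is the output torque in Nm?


omega = 4628 * 2*pi/60 = 484.643 rad/s
tau = P / omega = 311 / 484.643
= 0.6417 Nm


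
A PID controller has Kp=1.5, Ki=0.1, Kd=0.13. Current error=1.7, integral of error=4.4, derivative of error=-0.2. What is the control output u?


u = Kp*e + Ki*int(e) + Kd*de/dt
= 1.5*1.7 + 0.1*4.4 + 0.13*(-0.2)
= 2.55 + 0.44 + -0.026
= 2.964


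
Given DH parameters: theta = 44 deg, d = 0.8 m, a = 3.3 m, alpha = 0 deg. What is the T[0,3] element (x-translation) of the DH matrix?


T[0,3] = a * cos(theta)
= 3.3 * cos(44 deg)
= 3.3 * 0.7193
= 2.3738


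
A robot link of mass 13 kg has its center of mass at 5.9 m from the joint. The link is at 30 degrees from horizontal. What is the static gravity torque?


tau = m*g*L*cos(angle)
= 13 * 9.81 * 5.9 * cos(30 deg)
= 13 * 9.81 * 5.9 * 0.866
= 651.6209 Nm


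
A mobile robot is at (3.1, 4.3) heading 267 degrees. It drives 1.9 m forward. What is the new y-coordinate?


y_new = y0 + d*sin(theta)
= 4.3 + 1.9*sin(267)
= 4.3 + -1.8974
= 2.4026


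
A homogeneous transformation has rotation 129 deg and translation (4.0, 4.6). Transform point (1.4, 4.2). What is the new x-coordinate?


x' = cos(theta)*px - sin(theta)*py + tx
= -0.6293*1.4 - 0.7771*4.2 + 4.0
= -0.1451


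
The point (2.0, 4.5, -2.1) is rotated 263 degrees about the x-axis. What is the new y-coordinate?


Rotation about x-axis: y' = y*cos(theta) - z*sin(theta)
= 4.5 * -0.1219 - -2.1 * -0.9925
= -2.6328


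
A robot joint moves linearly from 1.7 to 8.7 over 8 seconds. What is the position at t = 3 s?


s = t/T = 3/8 = 0.375
p(t) = p0 + (pf-p0)*s
= 1.7 + (8.7 - 1.7) * 0.375
= 4.325


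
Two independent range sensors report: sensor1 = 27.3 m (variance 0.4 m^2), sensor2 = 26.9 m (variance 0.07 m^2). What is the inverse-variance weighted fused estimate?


w1 = (1/var1) / (1/var1 + 1/var2)
   = 2.5 / (2.5 + 14.2857) = 0.1489
w2 = 1 - w1 = 0.8511
fused = w1*s1 + w2*s2 = 4.066 + 22.8936
= 26.9596 m


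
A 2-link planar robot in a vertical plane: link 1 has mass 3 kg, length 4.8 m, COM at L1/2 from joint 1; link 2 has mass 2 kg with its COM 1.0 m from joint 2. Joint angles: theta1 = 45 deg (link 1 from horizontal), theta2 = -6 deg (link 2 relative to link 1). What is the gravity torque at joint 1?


Horizontal distance from joint 1 to link-1 COM:
  x_c1 = (L1/2)*cos(t1) = 2.4 * 0.7071 = 1.6971 m
Horizontal distance from joint 1 to link-2 COM:
  x_c2 = L1*cos(t1) + Lc2*cos(t1+t2)
       = 4.8*0.7071 + 1.0*0.7771 = 4.1713 m
tau1 = m1*g*x_c1 + m2*g*x_c2
     = 3*9.81*1.6971 + 2*9.81*4.1713
     = 49.9444 + 81.8401
     = 131.7845 Nm


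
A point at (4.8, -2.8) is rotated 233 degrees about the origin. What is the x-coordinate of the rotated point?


x' = x*cos(theta) - y*sin(theta)
cos(233 deg) = -0.6018, sin(233 deg) = -0.7986
x' = 4.8 * -0.6018 - -2.8 * -0.7986
= -2.8887 - 2.2362
= -5.1249


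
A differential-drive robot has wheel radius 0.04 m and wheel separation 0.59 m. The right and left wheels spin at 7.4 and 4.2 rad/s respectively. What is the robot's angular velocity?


vR = r*wR = 0.04*7.4 = 0.296 m/s
vL = r*wL = 0.04*4.2 = 0.168 m/s
v = (vR+vL)/2 = 0.232 m/s
omega = (vR-vL)/L = 0.2169 rad/s
angular velocity = 0.2169 rad/s


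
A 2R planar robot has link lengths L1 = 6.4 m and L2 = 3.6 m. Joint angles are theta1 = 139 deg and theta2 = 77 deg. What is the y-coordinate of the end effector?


Convert angles to radians: theta1 = 2.426, theta2 = 1.3439
y = L1*sin(theta1) + L2*sin(theta1+theta2)
y = 4.1988 + -2.116
y = 2.0828


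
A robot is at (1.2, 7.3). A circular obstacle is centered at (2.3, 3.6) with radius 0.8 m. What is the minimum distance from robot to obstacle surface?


center_dist = sqrt((1.2-2.3)^2 + (7.3-3.6)^2)
= sqrt(1.21 + 13.69)
= 3.8601
min_dist = center_dist - radius = 3.8601 - 0.8 = 3.0601 m


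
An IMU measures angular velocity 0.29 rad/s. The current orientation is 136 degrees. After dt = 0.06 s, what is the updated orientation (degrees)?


delta_theta = w * dt = 0.29 * 0.06 = 0.0174 rad
= 0.9969 deg
theta_new = 136 + 0.9969 = 136.9969 deg


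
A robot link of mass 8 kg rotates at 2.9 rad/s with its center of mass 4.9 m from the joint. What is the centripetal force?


F = m * omega^2 * r
= 8 * 2.9^2 * 4.9
= 8 * 8.41 * 4.9
= 329.672 N


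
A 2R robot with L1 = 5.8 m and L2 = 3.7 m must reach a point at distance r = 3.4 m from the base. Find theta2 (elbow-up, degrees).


cos(theta2) = (r^2 - L1^2 - L2^2) / (2*L1*L2)
cos(theta2) = (11.56 - 33.64 - 13.69) / 42.92
cos(theta2) = -0.833411
theta2 = 146.4507 degrees


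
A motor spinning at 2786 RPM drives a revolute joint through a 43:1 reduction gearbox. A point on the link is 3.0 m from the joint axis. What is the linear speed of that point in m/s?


omega_motor = 2786 * 2*pi/60 = 291.7492 rad/s
omega_joint = omega_motor / 43 = 6.7849 rad/s
v = omega_joint * r = 6.7849 * 3.0
= 20.3546 m/s


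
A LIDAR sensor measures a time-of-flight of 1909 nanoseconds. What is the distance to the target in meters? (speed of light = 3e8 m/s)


tof = 1909 ns = 1.909e-06 s
dist = c * tof / 2
= 3e8 * 1.909e-06 / 2
= 286.35 m


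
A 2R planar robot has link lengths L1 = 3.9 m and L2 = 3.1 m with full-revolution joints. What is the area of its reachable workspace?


r_max = L1 + L2 = 7.0 m
r_min = |L1 - L2| = 0.8 m
Area = pi*(r_max^2 - r_min^2)
= pi*(49.0 - 0.64)
= pi * 48.36
= 151.9274 m^2


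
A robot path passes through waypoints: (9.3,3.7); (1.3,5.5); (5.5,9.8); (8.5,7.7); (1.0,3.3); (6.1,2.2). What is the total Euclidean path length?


Segment lengths:
  seg1 = sqrt((-8.0)^2 + (1.8)^2) = 8.2
  seg2 = sqrt((4.2)^2 + (4.3)^2) = 6.0108
  seg3 = sqrt((3.0)^2 + (-2.1)^2) = 3.662
  seg4 = sqrt((-7.5)^2 + (-4.4)^2) = 8.6954
  seg5 = sqrt((5.1)^2 + (-1.1)^2) = 5.2173
Total = 31.7855


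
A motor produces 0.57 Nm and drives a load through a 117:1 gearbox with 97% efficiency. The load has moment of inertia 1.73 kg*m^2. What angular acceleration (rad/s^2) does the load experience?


tau_out = tau_motor * N * eta
= 0.57 * 117 * 0.97 = 64.6893 Nm
alpha = tau_out / I = 64.6893 / 1.73
= 37.3927 rad/s^2


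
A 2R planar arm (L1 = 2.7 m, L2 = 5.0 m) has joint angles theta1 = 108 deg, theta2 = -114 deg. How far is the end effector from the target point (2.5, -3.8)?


End effector via forward kinematics:
x = L1*cos(t1) + L2*cos(t1+t2) = 4.1383
y = L1*sin(t1) + L2*sin(t1+t2) = 2.0452
Distance to target:
d = sqrt((2.5 - 4.1383)^2 + (-3.8 - 2.0452)^2)
= sqrt(2.6839 + 34.1665)
= 6.0705 m


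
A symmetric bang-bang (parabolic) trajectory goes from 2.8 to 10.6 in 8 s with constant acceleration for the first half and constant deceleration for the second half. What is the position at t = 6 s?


Symmetric rest-to-rest: each phase covers (pf-p0)/2 in time T/2. 0.5*a*(T/2)^2 = (pf-p0)/2 => a = 4*(pf-p0)/T^2
a = 4*(10.6-2.8)/8^2 = 0.4875
t = 6 is in the deceleration phase (t > T/2).
p = pf - 0.5*a*(T-t)^2 = 10.6 - 0.5*0.4875*2^2
= 9.625


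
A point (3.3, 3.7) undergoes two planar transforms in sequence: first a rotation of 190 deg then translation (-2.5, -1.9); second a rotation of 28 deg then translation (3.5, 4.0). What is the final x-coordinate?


After transform 1:
x1 = cos(190)*3.3 - sin(190)*3.7 + -2.5 = -5.1074
y1 = sin(190)*3.3 + cos(190)*3.7 + -1.9 = -6.1168
After transform 2:
x2 = cos(28)*-5.1074 - sin(28)*-6.1168 + 3.5
= 1.8621


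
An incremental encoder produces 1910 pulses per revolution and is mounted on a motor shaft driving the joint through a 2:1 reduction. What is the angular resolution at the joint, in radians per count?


counts per rev = 1910
effective counts at joint = 1910 * 2 = 3820
resolution = 2*pi / 3820
= 0.0016 rad/count


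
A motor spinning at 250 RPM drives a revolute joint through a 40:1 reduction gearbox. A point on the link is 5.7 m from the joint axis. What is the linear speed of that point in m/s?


omega_motor = 250 * 2*pi/60 = 26.1799 rad/s
omega_joint = omega_motor / 40 = 0.6545 rad/s
v = omega_joint * r = 0.6545 * 5.7
= 3.7306 m/s


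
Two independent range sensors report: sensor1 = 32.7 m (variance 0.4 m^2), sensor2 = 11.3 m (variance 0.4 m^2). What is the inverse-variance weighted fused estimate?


w1 = (1/var1) / (1/var1 + 1/var2)
   = 2.5 / (2.5 + 2.5) = 0.5
w2 = 1 - w1 = 0.5
fused = w1*s1 + w2*s2 = 16.35 + 5.65
= 22.0 m


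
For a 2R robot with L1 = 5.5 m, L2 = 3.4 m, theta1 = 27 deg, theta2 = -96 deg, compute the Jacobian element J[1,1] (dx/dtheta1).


J[1,1] = -L1*sin(t1) - L2*sin(t1+t2)
= -5.5*sin(27) - 3.4*sin(-69)
= 0.6772


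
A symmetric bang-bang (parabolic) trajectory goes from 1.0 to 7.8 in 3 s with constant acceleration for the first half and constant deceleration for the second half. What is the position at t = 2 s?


Symmetric rest-to-rest: each phase covers (pf-p0)/2 in time T/2. 0.5*a*(T/2)^2 = (pf-p0)/2 => a = 4*(pf-p0)/T^2
a = 4*(7.8-1.0)/3^2 = 3.0222
t = 2 is in the deceleration phase (t > T/2).
p = pf - 0.5*a*(T-t)^2 = 7.8 - 0.5*3.0222*1^2
= 6.2889


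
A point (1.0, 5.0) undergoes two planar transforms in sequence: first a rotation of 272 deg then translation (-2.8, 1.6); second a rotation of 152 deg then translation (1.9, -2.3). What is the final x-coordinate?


After transform 1:
x1 = cos(272)*1.0 - sin(272)*5.0 + -2.8 = 2.2319
y1 = sin(272)*1.0 + cos(272)*5.0 + 1.6 = 0.7751
After transform 2:
x2 = cos(152)*2.2319 - sin(152)*0.7751 + 1.9
= -0.4345


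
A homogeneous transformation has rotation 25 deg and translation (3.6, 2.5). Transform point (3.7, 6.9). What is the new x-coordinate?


x' = cos(theta)*px - sin(theta)*py + tx
= 0.9063*3.7 - 0.4226*6.9 + 3.6
= 4.0373


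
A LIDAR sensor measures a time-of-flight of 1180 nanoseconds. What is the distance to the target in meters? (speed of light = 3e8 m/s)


tof = 1180 ns = 1.18e-06 s
dist = c * tof / 2
= 3e8 * 1.18e-06 / 2
= 177.0 m


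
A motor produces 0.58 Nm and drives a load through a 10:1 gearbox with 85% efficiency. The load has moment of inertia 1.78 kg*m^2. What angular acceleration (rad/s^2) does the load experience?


tau_out = tau_motor * N * eta
= 0.58 * 10 * 0.85 = 4.93 Nm
alpha = tau_out / I = 4.93 / 1.78
= 2.7697 rad/s^2


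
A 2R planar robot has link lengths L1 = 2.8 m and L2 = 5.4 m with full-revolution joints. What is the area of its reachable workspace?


r_max = L1 + L2 = 8.2 m
r_min = |L1 - L2| = 2.6 m
Area = pi*(r_max^2 - r_min^2)
= pi*(67.24 - 6.76)
= pi * 60.48
= 190.0035 m^2


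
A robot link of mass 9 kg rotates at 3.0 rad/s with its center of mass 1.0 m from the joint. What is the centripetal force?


F = m * omega^2 * r
= 9 * 3.0^2 * 1.0
= 9 * 9.0 * 1.0
= 81.0 N


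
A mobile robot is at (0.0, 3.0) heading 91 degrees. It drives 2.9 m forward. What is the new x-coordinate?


x_new = x0 + d*cos(theta)
= 0.0 + 2.9*cos(91)
= 0.0 + -0.0506
= -0.0506


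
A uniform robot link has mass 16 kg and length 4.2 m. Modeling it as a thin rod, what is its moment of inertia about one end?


I = (1/3) * m * L^2
= (1/3) * 16 * 4.2^2
= 0.333333 * 16 * 17.64
= 94.08 kg*m^2


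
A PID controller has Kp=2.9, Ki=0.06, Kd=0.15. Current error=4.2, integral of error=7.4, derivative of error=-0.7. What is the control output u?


u = Kp*e + Ki*int(e) + Kd*de/dt
= 2.9*4.2 + 0.06*7.4 + 0.15*(-0.7)
= 12.18 + 0.444 + -0.105
= 12.519


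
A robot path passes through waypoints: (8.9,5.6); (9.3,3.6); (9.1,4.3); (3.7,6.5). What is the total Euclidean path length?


Segment lengths:
  seg1 = sqrt((0.4)^2 + (-2.0)^2) = 2.0396
  seg2 = sqrt((-0.2)^2 + (0.7)^2) = 0.728
  seg3 = sqrt((-5.4)^2 + (2.2)^2) = 5.831
Total = 8.5986


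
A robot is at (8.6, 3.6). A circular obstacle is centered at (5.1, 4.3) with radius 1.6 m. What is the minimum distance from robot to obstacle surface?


center_dist = sqrt((8.6-5.1)^2 + (3.6-4.3)^2)
= sqrt(12.25 + 0.49)
= 3.5693
min_dist = center_dist - radius = 3.5693 - 1.6 = 1.9693 m


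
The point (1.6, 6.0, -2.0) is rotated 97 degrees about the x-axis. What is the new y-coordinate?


Rotation about x-axis: y' = y*cos(theta) - z*sin(theta)
= 6.0 * -0.1219 - -2.0 * 0.9925
= 1.2539


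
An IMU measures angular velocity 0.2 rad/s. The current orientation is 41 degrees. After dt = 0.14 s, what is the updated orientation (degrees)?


delta_theta = w * dt = 0.2 * 0.14 = 0.028 rad
= 1.6043 deg
theta_new = 41 + 1.6043 = 42.6043 deg


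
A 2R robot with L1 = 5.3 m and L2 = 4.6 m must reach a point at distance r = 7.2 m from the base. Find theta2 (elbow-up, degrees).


cos(theta2) = (r^2 - L1^2 - L2^2) / (2*L1*L2)
cos(theta2) = (51.84 - 28.09 - 21.16) / 48.76
cos(theta2) = 0.053117
theta2 = 86.9552 degrees


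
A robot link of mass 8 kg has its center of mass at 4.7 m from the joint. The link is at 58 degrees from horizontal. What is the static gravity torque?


tau = m*g*L*cos(angle)
= 8 * 9.81 * 4.7 * cos(58 deg)
= 8 * 9.81 * 4.7 * 0.5299
= 195.4639 Nm


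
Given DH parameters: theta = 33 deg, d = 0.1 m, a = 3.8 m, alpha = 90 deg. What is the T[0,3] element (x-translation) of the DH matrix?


T[0,3] = a * cos(theta)
= 3.8 * cos(33 deg)
= 3.8 * 0.8387
= 3.1869


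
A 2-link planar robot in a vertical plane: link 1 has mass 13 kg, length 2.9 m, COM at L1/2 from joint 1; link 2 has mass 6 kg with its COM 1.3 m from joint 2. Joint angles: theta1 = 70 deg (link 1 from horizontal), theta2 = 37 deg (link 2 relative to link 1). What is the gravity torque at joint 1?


Horizontal distance from joint 1 to link-1 COM:
  x_c1 = (L1/2)*cos(t1) = 1.45 * 0.342 = 0.4959 m
Horizontal distance from joint 1 to link-2 COM:
  x_c2 = L1*cos(t1) + Lc2*cos(t1+t2)
       = 2.9*0.342 + 1.3*-0.2924 = 0.6118 m
tau1 = m1*g*x_c1 + m2*g*x_c2
     = 13*9.81*0.4959 + 6*9.81*0.6118
     = 63.2459 + 36.0091
     = 99.2549 Nm


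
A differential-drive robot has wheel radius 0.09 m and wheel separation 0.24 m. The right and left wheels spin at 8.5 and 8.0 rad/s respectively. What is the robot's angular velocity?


vR = r*wR = 0.09*8.5 = 0.765 m/s
vL = r*wL = 0.09*8.0 = 0.72 m/s
v = (vR+vL)/2 = 0.7425 m/s
omega = (vR-vL)/L = 0.1875 rad/s
angular velocity = 0.1875 rad/s


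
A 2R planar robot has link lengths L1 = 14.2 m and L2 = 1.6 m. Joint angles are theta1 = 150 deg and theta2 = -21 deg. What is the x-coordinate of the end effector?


Convert angles to radians: theta1 = 2.618, theta2 = -0.3665
x = L1*cos(theta1) + L2*cos(theta1+theta2)
x = -12.2976 + -1.0069
x = -13.3045


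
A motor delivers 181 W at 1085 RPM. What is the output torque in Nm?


omega = 1085 * 2*pi/60 = 113.6209 rad/s
tau = P / omega = 181 / 113.6209
= 1.593 Nm


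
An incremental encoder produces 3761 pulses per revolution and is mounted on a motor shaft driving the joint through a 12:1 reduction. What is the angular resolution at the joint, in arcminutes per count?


counts per rev = 3761
effective counts at joint = 3761 * 12 = 45132
resolution = 360*60 / 45132
= 0.4786 arcmin/count


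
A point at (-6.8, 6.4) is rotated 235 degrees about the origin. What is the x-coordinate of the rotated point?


x' = x*cos(theta) - y*sin(theta)
cos(235 deg) = -0.5736, sin(235 deg) = -0.8192
x' = -6.8 * -0.5736 - 6.4 * -0.8192
= 3.9003 - -5.2426
= 9.1429


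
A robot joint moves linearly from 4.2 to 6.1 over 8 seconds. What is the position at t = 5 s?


s = t/T = 5/8 = 0.625
p(t) = p0 + (pf-p0)*s
= 4.2 + (6.1 - 4.2) * 0.625
= 5.3875


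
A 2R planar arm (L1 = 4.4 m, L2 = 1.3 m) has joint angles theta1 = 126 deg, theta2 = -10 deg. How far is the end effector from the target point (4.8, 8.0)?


End effector via forward kinematics:
x = L1*cos(t1) + L2*cos(t1+t2) = -3.1561
y = L1*sin(t1) + L2*sin(t1+t2) = 4.7281
Distance to target:
d = sqrt((4.8 - -3.1561)^2 + (8.0 - 4.7281)^2)
= sqrt(63.3001 + 10.7053)
= 8.6026 m


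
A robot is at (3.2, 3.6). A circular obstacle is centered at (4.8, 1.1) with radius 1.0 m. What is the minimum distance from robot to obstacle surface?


center_dist = sqrt((3.2-4.8)^2 + (3.6-1.1)^2)
= sqrt(2.56 + 6.25)
= 2.9682
min_dist = center_dist - radius = 2.9682 - 1.0 = 1.9682 m


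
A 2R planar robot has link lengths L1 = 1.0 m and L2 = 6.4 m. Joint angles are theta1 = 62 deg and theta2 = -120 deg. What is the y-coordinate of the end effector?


Convert angles to radians: theta1 = 1.0821, theta2 = -2.0944
y = L1*sin(theta1) + L2*sin(theta1+theta2)
y = 0.8829 + -5.4275
y = -4.5446


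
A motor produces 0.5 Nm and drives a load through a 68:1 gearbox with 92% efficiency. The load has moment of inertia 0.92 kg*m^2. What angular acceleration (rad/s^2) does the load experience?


tau_out = tau_motor * N * eta
= 0.5 * 68 * 0.92 = 31.28 Nm
alpha = tau_out / I = 31.28 / 0.92
= 34.0 rad/s^2


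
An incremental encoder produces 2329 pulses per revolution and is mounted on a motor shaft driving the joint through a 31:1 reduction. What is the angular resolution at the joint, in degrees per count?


counts per rev = 2329
effective counts at joint = 2329 * 31 = 72199
resolution = 360 / 72199
= 0.005 deg/count


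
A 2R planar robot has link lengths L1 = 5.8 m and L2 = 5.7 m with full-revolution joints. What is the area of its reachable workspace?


r_max = L1 + L2 = 11.5 m
r_min = |L1 - L2| = 0.1 m
Area = pi*(r_max^2 - r_min^2)
= pi*(132.25 - 0.01)
= pi * 132.24
= 415.4442 m^2


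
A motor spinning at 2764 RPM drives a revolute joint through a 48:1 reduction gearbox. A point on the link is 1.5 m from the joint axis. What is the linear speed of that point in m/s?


omega_motor = 2764 * 2*pi/60 = 289.4454 rad/s
omega_joint = omega_motor / 48 = 6.0301 rad/s
v = omega_joint * r = 6.0301 * 1.5
= 9.0452 m/s


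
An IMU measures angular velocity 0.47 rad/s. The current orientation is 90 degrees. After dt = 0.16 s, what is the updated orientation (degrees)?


delta_theta = w * dt = 0.47 * 0.16 = 0.0752 rad
= 4.3086 deg
theta_new = 90 + 4.3086 = 94.3086 deg


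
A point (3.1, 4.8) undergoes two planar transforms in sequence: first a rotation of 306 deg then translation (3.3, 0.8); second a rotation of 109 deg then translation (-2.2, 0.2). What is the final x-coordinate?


After transform 1:
x1 = cos(306)*3.1 - sin(306)*4.8 + 3.3 = 9.0054
y1 = sin(306)*3.1 + cos(306)*4.8 + 0.8 = 1.1134
After transform 2:
x2 = cos(109)*9.0054 - sin(109)*1.1134 + -2.2
= -6.1846


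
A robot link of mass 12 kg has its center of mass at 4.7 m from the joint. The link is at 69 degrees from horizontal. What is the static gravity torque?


tau = m*g*L*cos(angle)
= 12 * 9.81 * 4.7 * cos(69 deg)
= 12 * 9.81 * 4.7 * 0.3584
= 198.2793 Nm


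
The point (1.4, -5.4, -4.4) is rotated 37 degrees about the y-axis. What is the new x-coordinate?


Rotation about y-axis: x' = x*cos(theta) + z*sin(theta)
= 1.4 * 0.7986 + -4.4 * 0.6018
= -1.5299


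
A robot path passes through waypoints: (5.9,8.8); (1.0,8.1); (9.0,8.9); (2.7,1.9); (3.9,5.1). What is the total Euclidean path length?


Segment lengths:
  seg1 = sqrt((-4.9)^2 + (-0.7)^2) = 4.9497
  seg2 = sqrt((8.0)^2 + (0.8)^2) = 8.0399
  seg3 = sqrt((-6.3)^2 + (-7.0)^2) = 9.4175
  seg4 = sqrt((1.2)^2 + (3.2)^2) = 3.4176
Total = 25.8248


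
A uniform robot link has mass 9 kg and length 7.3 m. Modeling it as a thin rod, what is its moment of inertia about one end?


I = (1/3) * m * L^2
= (1/3) * 9 * 7.3^2
= 0.333333 * 9 * 53.29
= 159.87 kg*m^2


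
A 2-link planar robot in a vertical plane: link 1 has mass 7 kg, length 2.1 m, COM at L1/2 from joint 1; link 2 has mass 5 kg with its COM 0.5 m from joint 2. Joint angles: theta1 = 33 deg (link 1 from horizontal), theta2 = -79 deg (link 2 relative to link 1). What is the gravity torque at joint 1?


Horizontal distance from joint 1 to link-1 COM:
  x_c1 = (L1/2)*cos(t1) = 1.05 * 0.8387 = 0.8806 m
Horizontal distance from joint 1 to link-2 COM:
  x_c2 = L1*cos(t1) + Lc2*cos(t1+t2)
       = 2.1*0.8387 + 0.5*0.6947 = 2.1085 m
tau1 = m1*g*x_c1 + m2*g*x_c2
     = 7*9.81*0.8806 + 5*9.81*2.1085
     = 60.4711 + 103.4238
     = 163.8948 Nm


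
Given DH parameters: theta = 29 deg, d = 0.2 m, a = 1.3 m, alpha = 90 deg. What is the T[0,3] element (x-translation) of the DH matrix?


T[0,3] = a * cos(theta)
= 1.3 * cos(29 deg)
= 1.3 * 0.8746
= 1.137


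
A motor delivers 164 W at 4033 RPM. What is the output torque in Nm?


omega = 4033 * 2*pi/60 = 422.3348 rad/s
tau = P / omega = 164 / 422.3348
= 0.3883 Nm


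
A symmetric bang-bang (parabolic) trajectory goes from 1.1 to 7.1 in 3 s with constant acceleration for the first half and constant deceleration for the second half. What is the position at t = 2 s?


Symmetric rest-to-rest: each phase covers (pf-p0)/2 in time T/2. 0.5*a*(T/2)^2 = (pf-p0)/2 => a = 4*(pf-p0)/T^2
a = 4*(7.1-1.1)/3^2 = 2.6667
t = 2 is in the deceleration phase (t > T/2).
p = pf - 0.5*a*(T-t)^2 = 7.1 - 0.5*2.6667*1^2
= 5.7667
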